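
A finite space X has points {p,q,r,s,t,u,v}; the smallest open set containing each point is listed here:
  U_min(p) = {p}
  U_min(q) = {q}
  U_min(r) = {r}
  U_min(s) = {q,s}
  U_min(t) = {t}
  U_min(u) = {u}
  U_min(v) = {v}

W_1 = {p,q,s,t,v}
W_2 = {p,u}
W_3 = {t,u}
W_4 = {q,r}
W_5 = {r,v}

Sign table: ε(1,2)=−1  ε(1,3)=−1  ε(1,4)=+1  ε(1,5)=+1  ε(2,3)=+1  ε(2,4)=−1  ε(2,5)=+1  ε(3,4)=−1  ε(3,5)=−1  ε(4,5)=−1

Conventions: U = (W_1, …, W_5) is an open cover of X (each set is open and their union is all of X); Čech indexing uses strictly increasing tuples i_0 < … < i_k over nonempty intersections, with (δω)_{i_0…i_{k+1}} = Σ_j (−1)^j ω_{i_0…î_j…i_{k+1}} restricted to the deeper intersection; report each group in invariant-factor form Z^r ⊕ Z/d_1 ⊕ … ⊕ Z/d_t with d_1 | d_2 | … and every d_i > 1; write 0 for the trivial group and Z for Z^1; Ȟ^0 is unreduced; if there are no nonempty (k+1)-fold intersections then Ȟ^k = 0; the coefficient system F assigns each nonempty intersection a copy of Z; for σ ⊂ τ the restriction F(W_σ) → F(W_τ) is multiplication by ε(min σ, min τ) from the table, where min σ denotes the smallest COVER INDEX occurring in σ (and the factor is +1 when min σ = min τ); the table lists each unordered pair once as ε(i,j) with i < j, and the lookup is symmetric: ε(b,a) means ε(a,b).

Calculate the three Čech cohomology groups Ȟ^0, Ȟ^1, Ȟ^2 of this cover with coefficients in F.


Ȟ^0(U;F) ≅ 0, Ȟ^1(U;F) ≅ Z ⊕ Z/2 and Ȟ^2(U;F) ≅ 0

nerve of the cover:
  W12={p} W13={t} W14={q} W15={v} W23={u} W45={r}
C dims 5,6; δ0: rk 5, SNF 1^4·2
Ȟ^0 = (5 − 5) − 0 = 0, so Ȟ^0 ≅ 0
Ȟ^1 = (6 − 0) − 5 = 1 plus torsion [2], so Ȟ^1 ≅ Z ⊕ Z/2
Ȟ^2 = (0 − 0) − 0 = 0, so Ȟ^2 ≅ 0


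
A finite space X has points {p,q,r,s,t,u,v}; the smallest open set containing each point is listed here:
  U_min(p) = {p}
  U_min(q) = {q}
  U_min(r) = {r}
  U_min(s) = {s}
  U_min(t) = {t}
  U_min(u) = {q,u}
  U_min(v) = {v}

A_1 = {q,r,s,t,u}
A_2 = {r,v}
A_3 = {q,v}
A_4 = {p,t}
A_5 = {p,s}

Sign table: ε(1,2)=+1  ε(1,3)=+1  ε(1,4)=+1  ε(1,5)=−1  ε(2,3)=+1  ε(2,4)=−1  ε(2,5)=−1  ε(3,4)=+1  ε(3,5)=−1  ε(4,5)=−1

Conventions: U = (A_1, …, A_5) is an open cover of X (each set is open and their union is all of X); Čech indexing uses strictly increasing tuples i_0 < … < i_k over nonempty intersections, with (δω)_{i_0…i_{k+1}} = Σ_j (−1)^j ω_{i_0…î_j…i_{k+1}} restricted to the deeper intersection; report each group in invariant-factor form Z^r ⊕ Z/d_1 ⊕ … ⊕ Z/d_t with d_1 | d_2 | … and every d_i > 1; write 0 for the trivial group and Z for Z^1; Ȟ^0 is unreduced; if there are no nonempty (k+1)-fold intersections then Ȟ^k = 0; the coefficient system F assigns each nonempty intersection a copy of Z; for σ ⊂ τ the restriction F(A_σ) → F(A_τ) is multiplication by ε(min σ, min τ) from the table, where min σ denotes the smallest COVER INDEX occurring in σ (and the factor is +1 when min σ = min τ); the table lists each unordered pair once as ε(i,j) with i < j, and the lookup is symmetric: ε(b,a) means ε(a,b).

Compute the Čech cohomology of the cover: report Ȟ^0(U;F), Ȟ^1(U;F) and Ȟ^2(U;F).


cover nerve:
  A12={r} A13={q} A14={t} A15={s} A23={v} A45={p}
C dims 5,6; δ0: rk 4, SNF 1^4
Ȟ^0: (5−4)−0=1 ⇒ Z
Ȟ^1: (6−0)−4=2 ⇒ Z^2
Ȟ^2: (0−0)−0=0 ⇒ 0

Ȟ^0 ≅ Z, Ȟ^1 ≅ Z^2 and Ȟ^2 ≅ 0


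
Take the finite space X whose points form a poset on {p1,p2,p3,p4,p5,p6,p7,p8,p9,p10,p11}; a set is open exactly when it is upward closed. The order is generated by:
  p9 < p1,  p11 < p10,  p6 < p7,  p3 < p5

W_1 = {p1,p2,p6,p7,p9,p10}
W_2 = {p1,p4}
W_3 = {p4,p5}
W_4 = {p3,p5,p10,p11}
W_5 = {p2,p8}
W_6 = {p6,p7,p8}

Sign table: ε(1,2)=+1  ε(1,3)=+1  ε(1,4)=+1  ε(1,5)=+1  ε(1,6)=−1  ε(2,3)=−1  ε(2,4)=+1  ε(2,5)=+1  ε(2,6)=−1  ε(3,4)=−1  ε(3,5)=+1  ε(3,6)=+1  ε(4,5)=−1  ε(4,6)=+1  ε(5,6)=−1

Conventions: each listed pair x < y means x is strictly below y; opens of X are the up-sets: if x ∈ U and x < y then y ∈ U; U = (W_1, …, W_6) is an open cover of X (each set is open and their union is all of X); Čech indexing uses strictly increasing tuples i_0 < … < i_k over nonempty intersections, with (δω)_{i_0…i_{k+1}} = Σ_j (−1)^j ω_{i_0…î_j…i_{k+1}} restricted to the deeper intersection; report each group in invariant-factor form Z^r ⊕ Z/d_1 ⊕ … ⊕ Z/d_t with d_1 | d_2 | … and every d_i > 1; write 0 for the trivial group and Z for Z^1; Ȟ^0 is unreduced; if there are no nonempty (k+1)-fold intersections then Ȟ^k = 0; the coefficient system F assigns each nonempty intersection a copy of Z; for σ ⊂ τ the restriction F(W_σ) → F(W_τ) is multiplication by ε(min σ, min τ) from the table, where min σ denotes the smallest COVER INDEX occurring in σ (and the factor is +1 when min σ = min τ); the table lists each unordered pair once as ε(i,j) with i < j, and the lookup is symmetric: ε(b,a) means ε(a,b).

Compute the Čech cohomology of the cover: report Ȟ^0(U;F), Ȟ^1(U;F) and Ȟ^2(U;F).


nerve simplices:
  W12={p1} W14={p10} W15={p2} W16={p6,p7} W23={p4} W34={p5} W56={p8}
C dims 6,7; δ0: rk 5, SNF 1^5
degree 0: 6−5−0 = 1 → Ȟ^0 ≅ Z
degree 1: 7−0−5 = 2 → Ȟ^1 ≅ Z^2
degree 2: 0−0−0 = 0 → Ȟ^2 ≅ 0

Ȟ^0(U;F) ≅ Z, Ȟ^1(U;F) ≅ Z^2, Ȟ^2(U;F) ≅ 0


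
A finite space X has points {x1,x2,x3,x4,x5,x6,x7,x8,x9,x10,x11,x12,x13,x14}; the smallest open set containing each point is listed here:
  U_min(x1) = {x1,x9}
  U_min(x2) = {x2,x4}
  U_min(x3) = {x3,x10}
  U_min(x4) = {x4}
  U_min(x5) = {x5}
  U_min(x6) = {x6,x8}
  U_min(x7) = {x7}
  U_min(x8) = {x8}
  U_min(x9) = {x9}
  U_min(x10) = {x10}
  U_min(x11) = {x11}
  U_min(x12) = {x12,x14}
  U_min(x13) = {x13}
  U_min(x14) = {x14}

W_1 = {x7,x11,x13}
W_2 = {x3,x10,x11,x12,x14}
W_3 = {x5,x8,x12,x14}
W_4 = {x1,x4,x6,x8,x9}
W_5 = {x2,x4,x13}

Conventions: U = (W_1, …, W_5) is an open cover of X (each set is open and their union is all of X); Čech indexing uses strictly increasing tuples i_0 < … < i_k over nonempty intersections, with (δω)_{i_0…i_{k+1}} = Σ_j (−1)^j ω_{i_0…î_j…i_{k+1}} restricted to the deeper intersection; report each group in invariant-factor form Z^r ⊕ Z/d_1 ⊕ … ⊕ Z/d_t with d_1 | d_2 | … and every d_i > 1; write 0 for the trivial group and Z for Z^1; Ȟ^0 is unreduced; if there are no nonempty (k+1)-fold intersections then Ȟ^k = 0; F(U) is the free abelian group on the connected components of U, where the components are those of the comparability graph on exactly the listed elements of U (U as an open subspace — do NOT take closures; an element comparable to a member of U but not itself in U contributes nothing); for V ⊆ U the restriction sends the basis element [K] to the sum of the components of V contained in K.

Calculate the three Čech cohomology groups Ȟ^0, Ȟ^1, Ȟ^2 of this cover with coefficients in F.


Ȟ^0 ≅ Z^9,  Ȟ^1 ≅ 0,  Ȟ^2 ≅ 0

cover nerve:
  W12={x11} W15={x13} W23={x12,x14} W34={x8} W45={x4}
components per intersection:
  W1: {x7} {x11} {x13}
  W2: {x3,x10} {x11} {x12,x14}
  W3: {x5} {x8} {x12,x14}
  W4: {x1,x9} {x4} {x6,x8}
  W5: {x2,x4} {x13}
  W12: {x11}
  W15: {x13}
  W23: {x12,x14}
  W34: {x8}
  W45: {x4}
C dims 14,5; δ0: rk 5, SNF 1^5
Ȟ^0: (14−5)−0=9 ⇒ Z^9
Ȟ^1: (5−0)−5=0 ⇒ 0
Ȟ^2: (0−0)−0=0 ⇒ 0


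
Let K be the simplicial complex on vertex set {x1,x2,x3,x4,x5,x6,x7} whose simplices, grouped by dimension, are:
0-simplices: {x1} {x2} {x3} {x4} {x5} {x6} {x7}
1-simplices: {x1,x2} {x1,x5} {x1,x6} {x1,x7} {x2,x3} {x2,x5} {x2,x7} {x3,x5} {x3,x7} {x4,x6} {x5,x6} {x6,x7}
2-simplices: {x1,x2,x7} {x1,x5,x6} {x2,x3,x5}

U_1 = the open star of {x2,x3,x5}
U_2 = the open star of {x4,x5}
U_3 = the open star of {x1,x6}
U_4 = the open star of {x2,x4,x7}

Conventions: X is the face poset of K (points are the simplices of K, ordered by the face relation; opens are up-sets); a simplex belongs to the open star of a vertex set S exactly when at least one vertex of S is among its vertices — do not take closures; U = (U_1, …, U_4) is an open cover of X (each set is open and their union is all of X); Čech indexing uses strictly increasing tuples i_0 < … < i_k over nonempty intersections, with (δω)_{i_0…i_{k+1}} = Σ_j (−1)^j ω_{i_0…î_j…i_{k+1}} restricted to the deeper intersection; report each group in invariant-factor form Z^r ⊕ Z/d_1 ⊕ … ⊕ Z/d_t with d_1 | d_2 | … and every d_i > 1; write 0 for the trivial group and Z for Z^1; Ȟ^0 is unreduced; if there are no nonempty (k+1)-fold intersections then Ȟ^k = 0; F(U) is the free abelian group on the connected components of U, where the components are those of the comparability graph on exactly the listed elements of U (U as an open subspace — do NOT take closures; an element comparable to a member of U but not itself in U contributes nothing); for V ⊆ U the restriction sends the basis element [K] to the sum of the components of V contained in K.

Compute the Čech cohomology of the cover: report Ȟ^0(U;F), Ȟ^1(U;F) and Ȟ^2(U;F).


Ȟ^0 ≅ Z,  Ȟ^1 ≅ Z^3,  Ȟ^2 ≅ 0

cover nerve:
  U1={{x2},{x3},{x5},{x1,x2},{x1,x5},{x2,x3},{x2,x5},{x2,x7},{x3,x5},{x3,x7},{x5,x6},{x1,x2,x7},{x1,x5,x6},{x2,x3,x5}} U2={{x4},{x5},{x1,x5},{x2,x5},{x3,x5},{x4,x6},{x5,x6},{x1,x5,x6},{x2,x3,x5}} U3={{x1},{x6},{x1,x2},{x1,x5},{x1,x6},{x1,x7},{x4,x6},{x5,x6},{x6,x7},{x1,x2,x7},{x1,x5,x6}} U4={{x2},{x4},{x7},{x1,x2},{x1,x7},{x2,x3},{x2,x5},{x2,x7},{x3,x7},{x4,x6},{x6,x7},{x1,x2,x7},{x2,x3,x5}}
  U12={{x5},{x1,x5},{x2,x5},{x3,x5},{x5,x6},{x1,x5,x6},{x2,x3,x5}} U13={{x1,x2},{x1,x5},{x5,x6},{x1,x2,x7},{x1,x5,x6}} U14={{x2},{x1,x2},{x2,x3},{x2,x5},{x2,x7},{x3,x7},{x1,x2,x7},{x2,x3,x5}} U23={{x1,x5},{x4,x6},{x5,x6},{x1,x5,x6}} U24={{x4},{x2,x5},{x4,x6},{x2,x3,x5}} U34={{x1,x2},{x1,x7},{x4,x6},{x6,x7},{x1,x2,x7}}
  U123={{x1,x5},{x5,x6},{x1,x5,x6}} U124={{x2,x5},{x2,x3,x5}} U134={{x1,x2},{x1,x2,x7}} U234={{x4,x6}}
components per intersection:
  U1: {{x2},{x3},{x5},{x1,x2},{x1,x5},{x2,x3},{x2,x5},{x2,x7},{x3,x5},{x3,x7},{x5,x6},{x1,x2,x7},{x1,x5,x6},{x2,x3,x5}}
  U2: {{x4},{x4,x6}} {{x5},{x1,x5},{x2,x5},{x3,x5},{x5,x6},{x1,x5,x6},{x2,x3,x5}}
  U3: {{x1},{x6},{x1,x2},{x1,x5},{x1,x6},{x1,x7},{x4,x6},{x5,x6},{x6,x7},{x1,x2,x7},{x1,x5,x6}}
  U4: {{x2},{x7},{x1,x2},{x1,x7},{x2,x3},{x2,x5},{x2,x7},{x3,x7},{x6,x7},{x1,x2,x7},{x2,x3,x5}} {{x4},{x4,x6}}
  U12: {{x5},{x1,x5},{x2,x5},{x3,x5},{x5,x6},{x1,x5,x6},{x2,x3,x5}}
  U13: {{x1,x2},{x1,x2,x7}} {{x1,x5},{x5,x6},{x1,x5,x6}}
  U14: {{x2},{x1,x2},{x2,x3},{x2,x5},{x2,x7},{x1,x2,x7},{x2,x3,x5}} {{x3,x7}}
  U23: {{x1,x5},{x5,x6},{x1,x5,x6}} {{x4,x6}}
  U24: {{x4},{x4,x6}} {{x2,x5},{x2,x3,x5}}
  U34: {{x1,x2},{x1,x7},{x1,x2,x7}} {{x4,x6}} {{x6,x7}}
  U123: {{x1,x5},{x5,x6},{x1,x5,x6}}
  U124: {{x2,x5},{x2,x3,x5}}
  U134: {{x1,x2},{x1,x2,x7}}
  U234: {{x4,x6}}
C dims 6,12,4; δ0: rk 5, SNF 1^5; δ1: rk 4, SNF 1^4
Ȟ^0: (6−5)−0=1 ⇒ Z
Ȟ^1: (12−4)−5=3 ⇒ Z^3
Ȟ^2: (4−0)−4=0 ⇒ 0


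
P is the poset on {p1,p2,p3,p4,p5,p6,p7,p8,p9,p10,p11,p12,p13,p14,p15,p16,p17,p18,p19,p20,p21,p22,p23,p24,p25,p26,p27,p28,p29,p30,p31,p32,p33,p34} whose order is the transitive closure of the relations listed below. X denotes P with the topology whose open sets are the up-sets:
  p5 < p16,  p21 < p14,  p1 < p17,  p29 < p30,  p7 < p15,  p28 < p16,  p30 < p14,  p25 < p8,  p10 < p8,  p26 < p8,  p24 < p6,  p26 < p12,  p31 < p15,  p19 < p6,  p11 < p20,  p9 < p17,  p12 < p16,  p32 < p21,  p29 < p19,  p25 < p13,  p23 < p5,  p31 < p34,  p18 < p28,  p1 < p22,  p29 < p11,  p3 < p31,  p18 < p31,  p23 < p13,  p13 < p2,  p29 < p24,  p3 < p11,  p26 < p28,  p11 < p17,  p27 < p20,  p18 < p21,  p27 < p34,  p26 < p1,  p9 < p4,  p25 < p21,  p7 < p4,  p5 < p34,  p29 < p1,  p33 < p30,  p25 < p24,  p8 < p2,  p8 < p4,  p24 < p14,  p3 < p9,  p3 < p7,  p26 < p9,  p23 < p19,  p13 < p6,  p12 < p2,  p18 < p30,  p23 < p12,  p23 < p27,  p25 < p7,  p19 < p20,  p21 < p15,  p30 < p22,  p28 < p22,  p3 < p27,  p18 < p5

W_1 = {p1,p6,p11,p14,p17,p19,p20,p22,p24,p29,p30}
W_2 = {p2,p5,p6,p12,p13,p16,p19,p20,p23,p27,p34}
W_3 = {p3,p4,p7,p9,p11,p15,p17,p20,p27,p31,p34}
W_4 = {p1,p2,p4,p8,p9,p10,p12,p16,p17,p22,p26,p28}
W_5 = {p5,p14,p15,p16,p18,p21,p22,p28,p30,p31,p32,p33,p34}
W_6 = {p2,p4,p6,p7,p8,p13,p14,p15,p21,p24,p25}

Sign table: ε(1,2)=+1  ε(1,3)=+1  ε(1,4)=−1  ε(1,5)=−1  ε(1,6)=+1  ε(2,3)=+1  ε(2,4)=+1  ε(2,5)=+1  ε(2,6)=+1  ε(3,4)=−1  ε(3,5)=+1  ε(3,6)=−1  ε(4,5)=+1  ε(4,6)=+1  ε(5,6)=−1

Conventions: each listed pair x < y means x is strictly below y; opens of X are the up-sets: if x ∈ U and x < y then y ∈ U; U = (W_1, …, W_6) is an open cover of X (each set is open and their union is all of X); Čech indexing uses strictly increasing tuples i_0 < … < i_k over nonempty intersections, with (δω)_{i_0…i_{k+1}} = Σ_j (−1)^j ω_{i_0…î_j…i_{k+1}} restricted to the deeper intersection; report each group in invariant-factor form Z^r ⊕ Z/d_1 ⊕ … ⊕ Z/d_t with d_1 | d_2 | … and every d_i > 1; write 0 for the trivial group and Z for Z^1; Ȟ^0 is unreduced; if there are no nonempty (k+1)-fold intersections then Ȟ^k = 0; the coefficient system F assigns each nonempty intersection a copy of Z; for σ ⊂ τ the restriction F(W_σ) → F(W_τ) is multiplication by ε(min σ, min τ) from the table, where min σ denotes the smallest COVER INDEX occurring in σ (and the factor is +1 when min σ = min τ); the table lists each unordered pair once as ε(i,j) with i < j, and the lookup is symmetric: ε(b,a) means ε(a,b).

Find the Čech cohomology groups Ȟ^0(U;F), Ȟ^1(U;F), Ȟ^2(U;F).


intersection data:
  W12={p6,p19,p20} W13={p11,p17,p20} W14={p1,p17,p22} W15={p14,p22,p30} W16={p6,p14,p24} W23={p20,p27,p34} W24={p2,p12,p16} W25={p5,p16,p34} W26={p2,p6,p13} W34={p4,p9,p17} W35={p15,p31,p34} W36={p4,p7,p15} W45={p16,p22,p28} W46={p2,p4,p8} W56={p14,p15,p21}
  W123={p20} W126={p6} W134={p17} W145={p22} W156={p14} W235={p34} W245={p16} W246={p2} W346={p4} W356={p15}
C dims 6,15,10; δ0: rk 6, SNF 1^5·2; δ1: rk 9, SNF 1^9
Ȟ^0 = (6 − 6) − 0 = 0, so Ȟ^0 ≅ 0
Ȟ^1 = (15 − 9) − 6 = 0 plus torsion [2], so Ȟ^1 ≅ Z/2
Ȟ^2 = (10 − 0) − 9 = 1, so Ȟ^2 ≅ Z

Ȟ^0 = 0,  Ȟ^1 = Z/2,  Ȟ^2 = Z


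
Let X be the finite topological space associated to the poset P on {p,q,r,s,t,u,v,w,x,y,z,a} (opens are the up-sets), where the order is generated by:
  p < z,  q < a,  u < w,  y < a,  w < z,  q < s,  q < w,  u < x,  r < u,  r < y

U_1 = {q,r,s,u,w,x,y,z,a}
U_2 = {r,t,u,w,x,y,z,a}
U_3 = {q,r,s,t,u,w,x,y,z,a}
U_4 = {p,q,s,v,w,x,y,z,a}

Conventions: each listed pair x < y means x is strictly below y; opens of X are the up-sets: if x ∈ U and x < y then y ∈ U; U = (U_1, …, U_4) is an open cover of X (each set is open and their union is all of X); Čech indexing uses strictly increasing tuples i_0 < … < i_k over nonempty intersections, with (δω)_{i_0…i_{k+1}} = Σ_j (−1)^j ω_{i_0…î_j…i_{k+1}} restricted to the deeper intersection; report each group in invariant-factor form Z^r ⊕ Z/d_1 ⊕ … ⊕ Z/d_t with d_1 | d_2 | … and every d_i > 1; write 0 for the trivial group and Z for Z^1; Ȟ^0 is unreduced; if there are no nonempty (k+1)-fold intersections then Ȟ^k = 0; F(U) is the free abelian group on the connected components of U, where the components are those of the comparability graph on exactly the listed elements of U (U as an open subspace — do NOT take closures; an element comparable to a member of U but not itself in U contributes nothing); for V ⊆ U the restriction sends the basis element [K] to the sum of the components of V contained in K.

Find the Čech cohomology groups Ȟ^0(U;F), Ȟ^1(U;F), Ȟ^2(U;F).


Ȟ^0(U;F) ≅ Z^3; Ȟ^1(U;F) ≅ 0; Ȟ^2(U;F) ≅ 0

nonempty intersections:
  U12={r,u,w,x,y,z,a} U13={q,r,s,u,w,x,y,z,a} U14={q,s,w,x,y,z,a} U23={r,t,u,w,x,y,z,a} U24={w,x,y,z,a} U34={q,s,w,x,y,z,a}
  U123={r,u,w,x,y,z,a} U124={w,x,y,z,a} U134={q,s,w,x,y,z,a} U234={w,x,y,z,a}
  U1234={w,x,y,z,a}
components per intersection:
  U1: {q,r,s,u,w,x,y,z,a}
  U2: {r,u,w,x,y,z,a} {t}
  U3: {q,r,s,u,w,x,y,z,a} {t}
  U4: {p,q,s,w,y,z,a} {v} {x}
  U12: {r,u,w,x,y,z,a}
  U13: {q,r,s,u,w,x,y,z,a}
  U14: {q,s,w,y,z,a} {x}
  U23: {r,u,w,x,y,z,a} {t}
  U24: {w,z} {x} {y,a}
  U34: {q,s,w,y,z,a} {x}
  U123: {r,u,w,x,y,z,a}
  U124: {w,z} {x} {y,a}
  U134: {q,s,w,y,z,a} {x}
  U234: {w,z} {x} {y,a}
  U1234: {w,z} {x} {y,a}
C dims 8,11,9,3; δ0: rk 5, SNF 1^5; δ1: rk 6, SNF 1^6; δ2: rk 3, SNF 1^3
Ȟ^0: (8−5)−0=3 ⇒ Z^3
Ȟ^1: (11−6)−5=0 ⇒ 0
Ȟ^2: (9−3)−6=0 ⇒ 0


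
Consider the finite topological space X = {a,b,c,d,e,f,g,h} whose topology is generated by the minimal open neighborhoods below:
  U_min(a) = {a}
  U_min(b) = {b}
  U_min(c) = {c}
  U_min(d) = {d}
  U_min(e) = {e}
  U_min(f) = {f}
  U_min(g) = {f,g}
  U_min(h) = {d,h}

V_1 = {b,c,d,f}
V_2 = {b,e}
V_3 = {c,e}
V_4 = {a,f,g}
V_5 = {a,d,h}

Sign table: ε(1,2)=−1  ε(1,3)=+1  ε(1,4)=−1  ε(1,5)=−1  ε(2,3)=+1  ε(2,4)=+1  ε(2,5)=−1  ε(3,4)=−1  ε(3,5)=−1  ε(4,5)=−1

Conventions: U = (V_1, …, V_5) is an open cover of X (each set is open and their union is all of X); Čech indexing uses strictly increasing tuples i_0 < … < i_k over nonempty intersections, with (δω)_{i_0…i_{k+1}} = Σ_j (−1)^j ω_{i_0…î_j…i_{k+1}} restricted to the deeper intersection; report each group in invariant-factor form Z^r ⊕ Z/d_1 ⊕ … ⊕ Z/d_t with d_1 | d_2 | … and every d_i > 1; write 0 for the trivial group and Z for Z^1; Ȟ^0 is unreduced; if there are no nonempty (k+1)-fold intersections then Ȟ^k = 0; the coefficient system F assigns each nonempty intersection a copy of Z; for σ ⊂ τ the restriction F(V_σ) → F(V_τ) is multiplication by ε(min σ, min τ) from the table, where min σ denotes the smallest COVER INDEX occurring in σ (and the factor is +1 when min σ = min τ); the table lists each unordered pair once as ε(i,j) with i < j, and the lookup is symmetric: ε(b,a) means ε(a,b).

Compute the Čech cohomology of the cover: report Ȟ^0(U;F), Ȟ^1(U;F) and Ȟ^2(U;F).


Ȟ^0 ≅ 0, Ȟ^1 ≅ Z ⊕ Z/2 and Ȟ^2 ≅ 0

nerve of the cover:
  V12={b} V13={c} V14={f} V15={d} V23={e} V45={a}
C dims 5,6; δ0: rk 5, SNF 1^4·2
Ȟ^0 = (5 − 5) − 0 = 0, so Ȟ^0 ≅ 0
Ȟ^1 = (6 − 0) − 5 = 1 plus torsion [2], so Ȟ^1 ≅ Z ⊕ Z/2
Ȟ^2 = (0 − 0) − 0 = 0, so Ȟ^2 ≅ 0


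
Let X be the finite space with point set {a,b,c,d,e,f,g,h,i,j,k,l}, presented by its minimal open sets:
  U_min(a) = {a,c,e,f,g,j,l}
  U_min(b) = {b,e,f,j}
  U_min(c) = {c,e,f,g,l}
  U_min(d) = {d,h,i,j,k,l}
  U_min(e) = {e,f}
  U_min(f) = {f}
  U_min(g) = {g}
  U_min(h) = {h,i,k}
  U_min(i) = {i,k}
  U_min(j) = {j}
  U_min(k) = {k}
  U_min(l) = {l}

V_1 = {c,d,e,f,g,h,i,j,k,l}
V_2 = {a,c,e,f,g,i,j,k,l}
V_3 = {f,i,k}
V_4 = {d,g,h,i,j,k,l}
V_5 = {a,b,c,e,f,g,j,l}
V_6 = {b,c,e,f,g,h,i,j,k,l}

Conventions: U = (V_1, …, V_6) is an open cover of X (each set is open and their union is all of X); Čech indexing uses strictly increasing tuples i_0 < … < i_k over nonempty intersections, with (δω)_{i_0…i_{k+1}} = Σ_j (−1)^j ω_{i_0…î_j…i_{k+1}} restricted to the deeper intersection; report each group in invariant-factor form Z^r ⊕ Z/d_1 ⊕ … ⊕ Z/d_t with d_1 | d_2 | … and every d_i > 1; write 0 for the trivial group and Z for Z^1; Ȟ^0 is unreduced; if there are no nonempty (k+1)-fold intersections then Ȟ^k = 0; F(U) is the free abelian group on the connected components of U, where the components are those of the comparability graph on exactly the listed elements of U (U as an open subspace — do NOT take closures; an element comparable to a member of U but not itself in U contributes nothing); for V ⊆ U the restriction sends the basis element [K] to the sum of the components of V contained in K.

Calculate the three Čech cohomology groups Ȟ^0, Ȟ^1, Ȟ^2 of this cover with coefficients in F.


Ȟ^0(U;F) ≅ Z; Ȟ^1(U;F) ≅ Z; Ȟ^2(U;F) ≅ 0

nonempty overlaps:
  V12={c,e,f,g,i,j,k,l} V13={f,i,k} V14={d,g,h,i,j,k,l} V15={c,e,f,g,j,l} V16={c,e,f,g,h,i,j,k,l} V23={f,i,k} V24={g,i,j,k,l} V25={a,c,e,f,g,j,l} V26={c,e,f,g,i,j,k,l} V34={i,k} V35={f} V36={f,i,k} V45={g,j,l} V46={g,h,i,j,k,l} V56={b,c,e,f,g,j,l}
  V123={f,i,k} V124={g,i,j,k,l} V125={c,e,f,g,j,l} V126={c,e,f,g,i,j,k,l} V134={i,k} V135={f} V136={f,i,k} V145={g,j,l} V146={g,h,i,j,k,l} V156={c,e,f,g,j,l} V234={i,k} V235={f} V236={f,i,k} V245={g,j,l} V246={g,i,j,k,l} V256={c,e,f,g,j,l} V346={i,k} V356={f} V456={g,j,l}
  V1234={i,k} V1235={f} V1236={f,i,k} V1245={g,j,l} V1246={g,i,j,k,l} V1256={c,e,f,g,j,l} V1346={i,k} V1356={f} V1456={g,j,l} V2346={i,k} V2356={f} V2456={g,j,l}
  V12346={i,k} V12356={f} V12456={g,j,l}
components per intersection:
  V1: {c,d,e,f,g,h,i,j,k,l}
  V2: {a,c,e,f,g,j,l} {i,k}
  V3: {f} {i,k}
  V4: {d,h,i,j,k,l} {g}
  V5: {a,b,c,e,f,g,j,l}
  V6: {b,c,e,f,g,j,l} {h,i,k}
  V12: {c,e,f,g,l} {i,k} {j}
  V13: {f} {i,k}
  V14: {d,h,i,j,k,l} {g}
  V15: {c,e,f,g,l} {j}
  V16: {c,e,f,g,l} {h,i,k} {j}
  V23: {f} {i,k}
  V24: {g} {i,k} {j} {l}
  V25: {a,c,e,f,g,j,l}
  V26: {c,e,f,g,l} {i,k} {j}
  V34: {i,k}
  V35: {f}
  V36: {f} {i,k}
  V45: {g} {j} {l}
  V46: {g} {h,i,k} {j} {l}
  V56: {b,c,e,f,g,j,l}
  V123: {f} {i,k}
  V124: {g} {i,k} {j} {l}
  V125: {c,e,f,g,l} {j}
  V126: {c,e,f,g,l} {i,k} {j}
  V134: {i,k}
  V135: {f}
  V136: {f} {i,k}
  V145: {g} {j} {l}
  V146: {g} {h,i,k} {j} {l}
  V156: {c,e,f,g,l} {j}
  V234: {i,k}
  V235: {f}
  V236: {f} {i,k}
  V245: {g} {j} {l}
  V246: {g} {i,k} {j} {l}
  V256: {c,e,f,g,l} {j}
  V346: {i,k}
  V356: {f}
  V456: {g} {j} {l}
  V1234: {i,k}
  V1235: {f}
  V1236: {f} {i,k}
  V1245: {g} {j} {l}
  V1246: {g} {i,k} {j} {l}
  V1256: {c,e,f,g,l} {j}
  V1346: {i,k}
  V1356: {f}
  V1456: {g} {j} {l}
  V2346: {i,k}
  V2356: {f}
  V2456: {g} {j} {l}
  V12346: {i,k}
  V12356: {f}
  V12456: {g} {j} {l}
C dims 10,34,42,23; δ0: rk 9, SNF 1^9; δ1: rk 24, SNF 1^24; δ2: rk 18, SNF 1^18
degree 0: 10−9−0 = 1 → Ȟ^0 ≅ Z
degree 1: 34−24−9 = 1 → Ȟ^1 ≅ Z
degree 2: 42−18−24 = 0 → Ȟ^2 ≅ 0


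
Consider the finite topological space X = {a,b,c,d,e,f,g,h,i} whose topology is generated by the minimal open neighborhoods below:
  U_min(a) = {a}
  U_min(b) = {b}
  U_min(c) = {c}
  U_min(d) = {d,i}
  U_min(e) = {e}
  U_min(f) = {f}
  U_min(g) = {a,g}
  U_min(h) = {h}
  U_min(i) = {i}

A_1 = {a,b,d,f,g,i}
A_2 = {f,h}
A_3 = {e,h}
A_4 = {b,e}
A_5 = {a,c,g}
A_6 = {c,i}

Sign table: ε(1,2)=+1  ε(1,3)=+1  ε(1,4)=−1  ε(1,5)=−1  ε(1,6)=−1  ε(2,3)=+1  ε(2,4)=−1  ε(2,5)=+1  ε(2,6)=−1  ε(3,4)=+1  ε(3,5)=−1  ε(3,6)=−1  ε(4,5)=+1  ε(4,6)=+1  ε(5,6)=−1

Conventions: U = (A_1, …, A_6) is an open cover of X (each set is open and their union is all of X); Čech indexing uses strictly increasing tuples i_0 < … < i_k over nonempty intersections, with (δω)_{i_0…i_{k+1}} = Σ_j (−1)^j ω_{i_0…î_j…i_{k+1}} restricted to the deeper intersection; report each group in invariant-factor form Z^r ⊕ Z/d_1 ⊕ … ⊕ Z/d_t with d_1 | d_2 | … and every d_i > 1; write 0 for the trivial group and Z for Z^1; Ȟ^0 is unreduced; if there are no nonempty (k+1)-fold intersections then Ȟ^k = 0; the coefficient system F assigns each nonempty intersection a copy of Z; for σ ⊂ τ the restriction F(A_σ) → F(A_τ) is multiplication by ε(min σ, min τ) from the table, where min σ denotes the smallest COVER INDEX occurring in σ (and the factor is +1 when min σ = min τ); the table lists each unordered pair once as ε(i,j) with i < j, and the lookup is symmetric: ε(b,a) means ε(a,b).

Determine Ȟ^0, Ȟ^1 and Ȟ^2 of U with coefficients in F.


nerve of the cover:
  A12={f} A14={b} A15={a,g} A16={i} A23={h} A34={e} A56={c}
C dims 6,7; δ0: rk 6, SNF 1^5·2
Ȟ^0 = (6 − 6) − 0 = 0, so Ȟ^0 ≅ 0
Ȟ^1 = (7 − 0) − 6 = 1 plus torsion [2], so Ȟ^1 ≅ Z ⊕ Z/2
Ȟ^2 = (0 − 0) − 0 = 0, so Ȟ^2 ≅ 0

Ȟ^0 = 0, Ȟ^1 = Z ⊕ Z/2, Ȟ^2 = 0


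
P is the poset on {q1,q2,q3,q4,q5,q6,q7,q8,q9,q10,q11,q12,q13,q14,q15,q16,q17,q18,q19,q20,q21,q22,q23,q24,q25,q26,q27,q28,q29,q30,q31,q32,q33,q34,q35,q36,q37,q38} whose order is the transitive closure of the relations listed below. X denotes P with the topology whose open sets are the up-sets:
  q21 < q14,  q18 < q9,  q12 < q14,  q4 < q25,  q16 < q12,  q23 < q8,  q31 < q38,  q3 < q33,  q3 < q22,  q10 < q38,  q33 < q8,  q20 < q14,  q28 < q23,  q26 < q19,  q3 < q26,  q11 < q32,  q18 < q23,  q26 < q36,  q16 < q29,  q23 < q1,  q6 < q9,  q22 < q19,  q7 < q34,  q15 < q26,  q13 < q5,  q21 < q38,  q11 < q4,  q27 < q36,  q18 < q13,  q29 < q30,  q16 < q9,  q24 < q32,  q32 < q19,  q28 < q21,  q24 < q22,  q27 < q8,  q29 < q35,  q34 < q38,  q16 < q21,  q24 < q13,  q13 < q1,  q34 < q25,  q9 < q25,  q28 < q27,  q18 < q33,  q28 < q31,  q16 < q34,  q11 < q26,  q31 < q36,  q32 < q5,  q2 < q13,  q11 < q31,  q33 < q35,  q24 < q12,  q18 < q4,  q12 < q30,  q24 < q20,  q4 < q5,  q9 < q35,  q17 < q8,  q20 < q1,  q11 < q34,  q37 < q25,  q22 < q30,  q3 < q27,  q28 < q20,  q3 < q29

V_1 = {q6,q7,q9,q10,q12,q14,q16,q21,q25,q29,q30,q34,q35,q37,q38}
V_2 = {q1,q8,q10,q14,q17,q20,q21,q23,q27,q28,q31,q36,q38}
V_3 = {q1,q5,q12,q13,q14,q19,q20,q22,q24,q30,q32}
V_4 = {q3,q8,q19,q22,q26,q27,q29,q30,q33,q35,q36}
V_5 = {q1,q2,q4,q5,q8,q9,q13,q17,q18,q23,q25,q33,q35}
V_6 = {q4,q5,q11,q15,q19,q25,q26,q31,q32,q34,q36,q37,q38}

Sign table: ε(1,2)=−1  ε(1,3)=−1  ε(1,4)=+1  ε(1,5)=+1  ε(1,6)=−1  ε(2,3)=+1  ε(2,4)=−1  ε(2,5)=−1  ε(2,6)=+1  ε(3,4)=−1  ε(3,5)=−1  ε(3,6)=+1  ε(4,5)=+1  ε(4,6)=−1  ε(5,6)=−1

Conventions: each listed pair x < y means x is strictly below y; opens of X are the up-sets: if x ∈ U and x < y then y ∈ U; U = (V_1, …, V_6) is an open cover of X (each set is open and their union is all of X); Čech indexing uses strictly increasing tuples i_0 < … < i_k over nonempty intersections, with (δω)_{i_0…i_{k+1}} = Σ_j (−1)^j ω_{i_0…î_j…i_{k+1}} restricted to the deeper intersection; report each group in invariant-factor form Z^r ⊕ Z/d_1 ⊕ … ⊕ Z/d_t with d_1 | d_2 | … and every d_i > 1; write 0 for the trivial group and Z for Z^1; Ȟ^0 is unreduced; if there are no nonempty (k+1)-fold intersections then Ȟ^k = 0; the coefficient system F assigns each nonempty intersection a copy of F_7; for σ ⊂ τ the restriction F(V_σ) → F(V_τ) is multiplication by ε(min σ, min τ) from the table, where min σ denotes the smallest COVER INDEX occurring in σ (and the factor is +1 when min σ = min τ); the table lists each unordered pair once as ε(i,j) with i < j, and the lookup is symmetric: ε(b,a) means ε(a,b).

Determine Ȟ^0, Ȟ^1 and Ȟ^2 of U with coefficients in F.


Ȟ^0(U;F) ≅ Z/7, Ȟ^1(U;F) ≅ 0 and Ȟ^2(U;F) ≅ 0

cover nerve:
  V12={q10,q14,q21,q38} V13={q12,q14,q30} V14={q29,q30,q35} V15={q9,q25,q35} V16={q25,q34,q37,q38} V23={q1,q14,q20} V24={q8,q27,q36} V25={q1,q8,q17,q23} V26={q31,q36,q38} V34={q19,q22,q30} V35={q1,q5,q13} V36={q5,q19,q32} V45={q8,q33,q35} V46={q19,q26,q36} V56={q4,q5,q25}
  V123={q14} V126={q38} V134={q30} V145={q35} V156={q25} V235={q1} V245={q8} V246={q36} V346={q19} V356={q5}
C dims 6,15,10; δ0: rk_F7 5; δ1: rk_F7 10
Ȟ^0: (6−5)−0=1 ⇒ Z/7
Ȟ^1: (15−10)−5=0 ⇒ 0
Ȟ^2: (10−0)−10=0 ⇒ 0


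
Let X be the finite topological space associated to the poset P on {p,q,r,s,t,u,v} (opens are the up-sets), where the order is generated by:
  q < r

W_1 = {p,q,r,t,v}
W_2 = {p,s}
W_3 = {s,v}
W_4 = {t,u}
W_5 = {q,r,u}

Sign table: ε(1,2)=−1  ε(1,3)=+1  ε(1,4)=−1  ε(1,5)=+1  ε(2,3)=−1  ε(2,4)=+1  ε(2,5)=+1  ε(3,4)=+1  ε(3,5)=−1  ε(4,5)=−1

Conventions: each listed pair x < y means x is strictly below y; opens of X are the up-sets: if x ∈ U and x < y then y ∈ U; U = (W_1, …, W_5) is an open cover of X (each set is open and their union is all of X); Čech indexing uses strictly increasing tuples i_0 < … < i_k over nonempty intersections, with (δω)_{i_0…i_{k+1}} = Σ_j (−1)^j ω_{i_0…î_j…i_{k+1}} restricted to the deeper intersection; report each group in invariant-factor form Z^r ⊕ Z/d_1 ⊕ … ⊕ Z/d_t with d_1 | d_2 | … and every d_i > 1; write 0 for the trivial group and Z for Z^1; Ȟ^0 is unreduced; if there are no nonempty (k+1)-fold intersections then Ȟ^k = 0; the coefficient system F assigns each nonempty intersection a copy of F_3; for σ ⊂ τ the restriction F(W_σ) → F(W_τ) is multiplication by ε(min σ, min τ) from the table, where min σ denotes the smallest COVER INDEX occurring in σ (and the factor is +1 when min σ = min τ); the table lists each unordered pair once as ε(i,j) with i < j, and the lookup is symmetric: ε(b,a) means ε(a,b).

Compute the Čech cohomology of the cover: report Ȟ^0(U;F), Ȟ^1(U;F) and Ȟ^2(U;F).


Ȟ^0 = Z/3; Ȟ^1 = Z/3 ⊕ Z/3; Ȟ^2 = 0

nerve of the cover:
  W12={p} W13={v} W14={t} W15={q,r} W23={s} W45={u}
C dims 5,6; δ0: rk_F3 4
Ȟ^0 = (5 − 4) − 0 = 1, so Ȟ^0 ≅ Z/3
Ȟ^1 = (6 − 0) − 4 = 2, so Ȟ^1 ≅ Z/3 ⊕ Z/3
Ȟ^2 = (0 − 0) − 0 = 0, so Ȟ^2 ≅ 0


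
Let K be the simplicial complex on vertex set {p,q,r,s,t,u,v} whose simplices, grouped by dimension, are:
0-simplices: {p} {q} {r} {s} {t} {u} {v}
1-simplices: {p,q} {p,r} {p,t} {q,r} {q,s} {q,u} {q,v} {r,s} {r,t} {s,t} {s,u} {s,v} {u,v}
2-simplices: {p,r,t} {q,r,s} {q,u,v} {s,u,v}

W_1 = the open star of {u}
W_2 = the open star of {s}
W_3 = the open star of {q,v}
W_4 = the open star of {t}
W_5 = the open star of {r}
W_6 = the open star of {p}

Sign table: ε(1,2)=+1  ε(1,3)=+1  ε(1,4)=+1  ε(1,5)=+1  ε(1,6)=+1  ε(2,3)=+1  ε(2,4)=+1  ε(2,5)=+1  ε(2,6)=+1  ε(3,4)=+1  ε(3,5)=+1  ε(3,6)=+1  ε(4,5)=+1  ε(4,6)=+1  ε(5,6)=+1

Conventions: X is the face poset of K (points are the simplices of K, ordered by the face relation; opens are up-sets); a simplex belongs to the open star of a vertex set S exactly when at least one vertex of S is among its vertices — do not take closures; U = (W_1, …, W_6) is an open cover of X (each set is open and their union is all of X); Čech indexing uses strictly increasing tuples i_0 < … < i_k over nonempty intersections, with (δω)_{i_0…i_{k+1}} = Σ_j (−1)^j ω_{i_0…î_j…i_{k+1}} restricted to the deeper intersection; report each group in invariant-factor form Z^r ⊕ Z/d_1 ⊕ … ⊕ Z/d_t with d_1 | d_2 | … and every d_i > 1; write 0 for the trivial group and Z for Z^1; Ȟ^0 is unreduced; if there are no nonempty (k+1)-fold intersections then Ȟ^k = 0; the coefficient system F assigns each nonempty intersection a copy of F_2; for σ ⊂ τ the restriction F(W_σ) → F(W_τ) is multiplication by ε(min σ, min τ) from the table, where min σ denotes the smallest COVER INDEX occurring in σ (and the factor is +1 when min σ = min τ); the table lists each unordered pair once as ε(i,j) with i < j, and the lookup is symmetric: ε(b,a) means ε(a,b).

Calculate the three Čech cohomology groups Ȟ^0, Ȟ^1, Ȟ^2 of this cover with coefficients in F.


intersection data:
  W1={{u},{q,u},{s,u},{u,v},{q,u,v},{s,u,v}} W2={{s},{q,s},{r,s},{s,t},{s,u},{s,v},{q,r,s},{s,u,v}} W3={{q},{v},{p,q},{q,r},{q,s},{q,u},{q,v},{s,v},{u,v},{q,r,s},{q,u,v},{s,u,v}} W4={{t},{p,t},{r,t},{s,t},{p,r,t}} W5={{r},{p,r},{q,r},{r,s},{r,t},{p,r,t},{q,r,s}} W6={{p},{p,q},{p,r},{p,t},{p,r,t}}
  W12={{s,u},{s,u,v}} W13={{q,u},{u,v},{q,u,v},{s,u,v}} W23={{q,s},{s,v},{q,r,s},{s,u,v}} W24={{s,t}} W25={{r,s},{q,r,s}} W35={{q,r},{q,r,s}} W36={{p,q}} W45={{r,t},{p,r,t}} W46={{p,t},{p,r,t}} W56={{p,r},{p,r,t}}
  W123={{s,u,v}} W235={{q,r,s}} W456={{p,r,t}}
C dims 6,10,3; δ0: rk_F2 5; δ1: rk_F2 3
Ȟ^0 = (6 − 5) − 0 = 1, so Ȟ^0 ≅ Z/2
Ȟ^1 = (10 − 3) − 5 = 2, so Ȟ^1 ≅ Z/2 ⊕ Z/2
Ȟ^2 = (3 − 0) − 3 = 0, so Ȟ^2 ≅ 0

Ȟ^0(U;F) ≅ Z/2, Ȟ^1(U;F) ≅ Z/2 ⊕ Z/2, Ȟ^2(U;F) ≅ 0


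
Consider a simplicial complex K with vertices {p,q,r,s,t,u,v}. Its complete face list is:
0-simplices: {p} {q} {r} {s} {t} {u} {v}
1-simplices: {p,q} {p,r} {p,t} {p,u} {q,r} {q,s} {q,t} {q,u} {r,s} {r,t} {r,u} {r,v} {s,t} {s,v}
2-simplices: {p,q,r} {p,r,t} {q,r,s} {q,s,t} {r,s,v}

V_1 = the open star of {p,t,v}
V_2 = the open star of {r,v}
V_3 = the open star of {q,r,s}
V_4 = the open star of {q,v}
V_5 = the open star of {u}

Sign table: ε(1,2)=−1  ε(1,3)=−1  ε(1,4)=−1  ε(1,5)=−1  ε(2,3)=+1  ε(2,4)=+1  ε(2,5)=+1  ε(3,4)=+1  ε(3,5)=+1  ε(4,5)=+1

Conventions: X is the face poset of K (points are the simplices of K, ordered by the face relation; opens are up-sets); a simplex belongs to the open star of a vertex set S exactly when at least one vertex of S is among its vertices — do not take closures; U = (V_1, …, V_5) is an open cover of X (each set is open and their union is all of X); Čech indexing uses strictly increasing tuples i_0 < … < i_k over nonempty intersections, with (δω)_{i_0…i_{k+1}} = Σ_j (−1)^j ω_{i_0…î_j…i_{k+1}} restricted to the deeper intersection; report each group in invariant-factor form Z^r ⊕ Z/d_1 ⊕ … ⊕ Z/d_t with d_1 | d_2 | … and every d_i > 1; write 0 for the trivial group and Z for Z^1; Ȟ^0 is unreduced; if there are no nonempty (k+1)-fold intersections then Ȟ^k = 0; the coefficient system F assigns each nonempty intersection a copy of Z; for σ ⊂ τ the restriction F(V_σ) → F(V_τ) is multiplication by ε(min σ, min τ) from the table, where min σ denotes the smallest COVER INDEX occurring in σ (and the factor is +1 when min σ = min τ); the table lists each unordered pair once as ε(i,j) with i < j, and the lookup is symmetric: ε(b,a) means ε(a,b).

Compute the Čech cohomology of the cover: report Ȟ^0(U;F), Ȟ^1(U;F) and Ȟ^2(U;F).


Ȟ^0 ≅ Z; Ȟ^1 ≅ Z; Ȟ^2 ≅ 0

cover nerve:
  V1={{p},{t},{v},{p,q},{p,r},{p,t},{p,u},{q,t},{r,t},{r,v},{s,t},{s,v},{p,q,r},{p,r,t},{q,s,t},{r,s,v}} V2={{r},{v},{p,r},{q,r},{r,s},{r,t},{r,u},{r,v},{s,v},{p,q,r},{p,r,t},{q,r,s},{r,s,v}} V3={{q},{r},{s},{p,q},{p,r},{q,r},{q,s},{q,t},{q,u},{r,s},{r,t},{r,u},{r,v},{s,t},{s,v},{p,q,r},{p,r,t},{q,r,s},{q,s,t},{r,s,v}} V4={{q},{v},{p,q},{q,r},{q,s},{q,t},{q,u},{r,v},{s,v},{p,q,r},{q,r,s},{q,s,t},{r,s,v}} V5={{u},{p,u},{q,u},{r,u}}
  V12={{v},{p,r},{r,t},{r,v},{s,v},{p,q,r},{p,r,t},{r,s,v}} V13={{p,q},{p,r},{q,t},{r,t},{r,v},{s,t},{s,v},{p,q,r},{p,r,t},{q,s,t},{r,s,v}} V14={{v},{p,q},{q,t},{r,v},{s,v},{p,q,r},{q,s,t},{r,s,v}} V15={{p,u}} V23={{r},{p,r},{q,r},{r,s},{r,t},{r,u},{r,v},{s,v},{p,q,r},{p,r,t},{q,r,s},{r,s,v}} V24={{v},{q,r},{r,v},{s,v},{p,q,r},{q,r,s},{r,s,v}} V25={{r,u}} V34={{q},{p,q},{q,r},{q,s},{q,t},{q,u},{r,v},{s,v},{p,q,r},{q,r,s},{q,s,t},{r,s,v}} V35={{q,u},{r,u}} V45={{q,u}}
  V123={{p,r},{r,t},{r,v},{s,v},{p,q,r},{p,r,t},{r,s,v}} V124={{v},{r,v},{s,v},{p,q,r},{r,s,v}} V134={{p,q},{q,t},{r,v},{s,v},{p,q,r},{q,s,t},{r,s,v}} V234={{q,r},{r,v},{s,v},{p,q,r},{q,r,s},{r,s,v}} V235={{r,u}} V345={{q,u}}
  V1234={{r,v},{s,v},{p,q,r},{r,s,v}}
C dims 5,10,6,1; δ0: rk 4, SNF 1^4; δ1: rk 5, SNF 1^5; δ2: rk 1, SNF 1^1
Ȟ^0: (5−4)−0=1 ⇒ Z
Ȟ^1: (10−5)−4=1 ⇒ Z
Ȟ^2: (6−1)−5=0 ⇒ 0


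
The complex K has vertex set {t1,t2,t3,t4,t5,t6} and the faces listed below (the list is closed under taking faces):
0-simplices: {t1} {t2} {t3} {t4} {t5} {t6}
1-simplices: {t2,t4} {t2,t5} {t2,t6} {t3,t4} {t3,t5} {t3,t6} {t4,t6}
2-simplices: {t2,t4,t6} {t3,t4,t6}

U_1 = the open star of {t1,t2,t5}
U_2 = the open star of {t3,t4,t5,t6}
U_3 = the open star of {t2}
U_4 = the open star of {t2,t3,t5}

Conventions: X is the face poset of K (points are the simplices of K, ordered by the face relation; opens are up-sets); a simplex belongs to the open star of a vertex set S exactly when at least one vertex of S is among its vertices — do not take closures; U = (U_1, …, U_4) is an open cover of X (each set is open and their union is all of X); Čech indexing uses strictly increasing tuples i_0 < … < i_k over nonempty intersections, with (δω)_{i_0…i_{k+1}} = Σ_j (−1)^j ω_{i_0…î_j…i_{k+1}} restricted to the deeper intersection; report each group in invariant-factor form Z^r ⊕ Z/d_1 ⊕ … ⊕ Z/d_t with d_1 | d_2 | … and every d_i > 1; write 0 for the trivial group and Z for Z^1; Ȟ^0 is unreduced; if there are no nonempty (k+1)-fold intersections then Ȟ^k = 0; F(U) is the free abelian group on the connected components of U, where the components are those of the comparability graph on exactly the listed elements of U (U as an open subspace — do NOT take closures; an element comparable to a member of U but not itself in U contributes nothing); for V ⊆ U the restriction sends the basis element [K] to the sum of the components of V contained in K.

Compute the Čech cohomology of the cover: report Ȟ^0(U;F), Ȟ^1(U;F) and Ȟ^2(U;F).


nerve of the cover:
  U1={{t1},{t2},{t5},{t2,t4},{t2,t5},{t2,t6},{t3,t5},{t2,t4,t6}} U2={{t3},{t4},{t5},{t6},{t2,t4},{t2,t5},{t2,t6},{t3,t4},{t3,t5},{t3,t6},{t4,t6},{t2,t4,t6},{t3,t4,t6}} U3={{t2},{t2,t4},{t2,t5},{t2,t6},{t2,t4,t6}} U4={{t2},{t3},{t5},{t2,t4},{t2,t5},{t2,t6},{t3,t4},{t3,t5},{t3,t6},{t2,t4,t6},{t3,t4,t6}}
  U12={{t5},{t2,t4},{t2,t5},{t2,t6},{t3,t5},{t2,t4,t6}} U13={{t2},{t2,t4},{t2,t5},{t2,t6},{t2,t4,t6}} U14={{t2},{t5},{t2,t4},{t2,t5},{t2,t6},{t3,t5},{t2,t4,t6}} U23={{t2,t4},{t2,t5},{t2,t6},{t2,t4,t6}} U24={{t3},{t5},{t2,t4},{t2,t5},{t2,t6},{t3,t4},{t3,t5},{t3,t6},{t2,t4,t6},{t3,t4,t6}} U34={{t2},{t2,t4},{t2,t5},{t2,t6},{t2,t4,t6}}
  U123={{t2,t4},{t2,t5},{t2,t6},{t2,t4,t6}} U124={{t5},{t2,t4},{t2,t5},{t2,t6},{t3,t5},{t2,t4,t6}} U134={{t2},{t2,t4},{t2,t5},{t2,t6},{t2,t4,t6}} U234={{t2,t4},{t2,t5},{t2,t6},{t2,t4,t6}}
  U1234={{t2,t4},{t2,t5},{t2,t6},{t2,t4,t6}}
components per intersection:
  U1: {{t1}} {{t2},{t5},{t2,t4},{t2,t5},{t2,t6},{t3,t5},{t2,t4,t6}}
  U2: {{t3},{t4},{t5},{t6},{t2,t4},{t2,t5},{t2,t6},{t3,t4},{t3,t5},{t3,t6},{t4,t6},{t2,t4,t6},{t3,t4,t6}}
  U3: {{t2},{t2,t4},{t2,t5},{t2,t6},{t2,t4,t6}}
  U4: {{t2},{t3},{t5},{t2,t4},{t2,t5},{t2,t6},{t3,t4},{t3,t5},{t3,t6},{t2,t4,t6},{t3,t4,t6}}
  U12: {{t5},{t2,t5},{t3,t5}} {{t2,t4},{t2,t6},{t2,t4,t6}}
  U13: {{t2},{t2,t4},{t2,t5},{t2,t6},{t2,t4,t6}}
  U14: {{t2},{t5},{t2,t4},{t2,t5},{t2,t6},{t3,t5},{t2,t4,t6}}
  U23: {{t2,t4},{t2,t6},{t2,t4,t6}} {{t2,t5}}
  U24: {{t3},{t5},{t2,t5},{t3,t4},{t3,t5},{t3,t6},{t3,t4,t6}} {{t2,t4},{t2,t6},{t2,t4,t6}}
  U34: {{t2},{t2,t4},{t2,t5},{t2,t6},{t2,t4,t6}}
  U123: {{t2,t4},{t2,t6},{t2,t4,t6}} {{t2,t5}}
  U124: {{t5},{t2,t5},{t3,t5}} {{t2,t4},{t2,t6},{t2,t4,t6}}
  U134: {{t2},{t2,t4},{t2,t5},{t2,t6},{t2,t4,t6}}
  U234: {{t2,t4},{t2,t6},{t2,t4,t6}} {{t2,t5}}
  U1234: {{t2,t4},{t2,t6},{t2,t4,t6}} {{t2,t5}}
C dims 5,9,7,2; δ0: rk 3, SNF 1^3; δ1: rk 5, SNF 1^5; δ2: rk 2, SNF 1^2
Ȟ^0 = (5 − 3) − 0 = 2, so Ȟ^0 ≅ Z^2
Ȟ^1 = (9 − 5) − 3 = 1, so Ȟ^1 ≅ Z
Ȟ^2 = (7 − 2) − 5 = 0, so Ȟ^2 ≅ 0

Ȟ^0 = Z^2, Ȟ^1 = Z, Ȟ^2 = 0


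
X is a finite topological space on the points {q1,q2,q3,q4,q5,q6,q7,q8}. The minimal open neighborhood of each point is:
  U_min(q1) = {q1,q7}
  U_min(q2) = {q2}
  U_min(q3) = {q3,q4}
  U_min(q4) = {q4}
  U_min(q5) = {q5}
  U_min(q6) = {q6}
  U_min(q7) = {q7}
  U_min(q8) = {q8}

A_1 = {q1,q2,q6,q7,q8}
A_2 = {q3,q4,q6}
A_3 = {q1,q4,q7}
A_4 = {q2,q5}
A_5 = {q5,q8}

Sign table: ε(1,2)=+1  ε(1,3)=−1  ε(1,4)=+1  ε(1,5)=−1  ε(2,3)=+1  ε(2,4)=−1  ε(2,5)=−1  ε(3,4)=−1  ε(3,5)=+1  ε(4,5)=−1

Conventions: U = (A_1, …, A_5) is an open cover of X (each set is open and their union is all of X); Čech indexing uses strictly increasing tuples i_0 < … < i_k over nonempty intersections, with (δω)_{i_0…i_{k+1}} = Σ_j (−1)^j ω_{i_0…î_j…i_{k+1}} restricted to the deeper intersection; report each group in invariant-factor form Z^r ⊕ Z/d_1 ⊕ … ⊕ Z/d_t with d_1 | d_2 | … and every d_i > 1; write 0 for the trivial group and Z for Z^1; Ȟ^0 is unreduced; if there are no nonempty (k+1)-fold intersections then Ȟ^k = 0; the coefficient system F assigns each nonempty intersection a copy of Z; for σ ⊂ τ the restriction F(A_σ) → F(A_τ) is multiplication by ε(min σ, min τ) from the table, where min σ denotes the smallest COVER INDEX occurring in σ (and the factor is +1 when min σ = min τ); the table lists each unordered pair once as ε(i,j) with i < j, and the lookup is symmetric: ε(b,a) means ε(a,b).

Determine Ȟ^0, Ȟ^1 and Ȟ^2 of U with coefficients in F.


nonempty overlaps:
  A12={q6} A13={q1,q7} A14={q2} A15={q8} A23={q4} A45={q5}
C dims 5,6; δ0: rk 5, SNF 1^4·2
degree 0: 5−5−0 = 0 → Ȟ^0 ≅ 0
degree 1: 6−0−5 = 1 plus torsion [2] → Ȟ^1 ≅ Z ⊕ Z/2
degree 2: 0−0−0 = 0 → Ȟ^2 ≅ 0

Ȟ^0 ≅ 0, Ȟ^1 ≅ Z ⊕ Z/2 and Ȟ^2 ≅ 0
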